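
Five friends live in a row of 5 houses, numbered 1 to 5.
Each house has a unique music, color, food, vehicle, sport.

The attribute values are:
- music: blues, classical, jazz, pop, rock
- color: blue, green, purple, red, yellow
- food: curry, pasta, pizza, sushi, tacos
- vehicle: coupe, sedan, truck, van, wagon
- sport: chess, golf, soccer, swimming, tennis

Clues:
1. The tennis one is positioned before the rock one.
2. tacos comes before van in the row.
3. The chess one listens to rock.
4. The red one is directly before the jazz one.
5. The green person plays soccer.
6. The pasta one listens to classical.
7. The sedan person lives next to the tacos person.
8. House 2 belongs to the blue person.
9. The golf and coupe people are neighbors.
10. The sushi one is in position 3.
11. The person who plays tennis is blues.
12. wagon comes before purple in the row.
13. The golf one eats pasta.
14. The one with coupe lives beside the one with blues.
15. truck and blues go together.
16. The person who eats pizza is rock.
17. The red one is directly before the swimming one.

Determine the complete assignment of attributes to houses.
Solution:

House | Music | Color | Food | Vehicle | Sport
----------------------------------------------
  1   | classical | red | pasta | sedan | golf
  2   | jazz | blue | tacos | coupe | swimming
  3   | blues | yellow | sushi | truck | tennis
  4   | pop | green | curry | wagon | soccer
  5   | rock | purple | pizza | van | chess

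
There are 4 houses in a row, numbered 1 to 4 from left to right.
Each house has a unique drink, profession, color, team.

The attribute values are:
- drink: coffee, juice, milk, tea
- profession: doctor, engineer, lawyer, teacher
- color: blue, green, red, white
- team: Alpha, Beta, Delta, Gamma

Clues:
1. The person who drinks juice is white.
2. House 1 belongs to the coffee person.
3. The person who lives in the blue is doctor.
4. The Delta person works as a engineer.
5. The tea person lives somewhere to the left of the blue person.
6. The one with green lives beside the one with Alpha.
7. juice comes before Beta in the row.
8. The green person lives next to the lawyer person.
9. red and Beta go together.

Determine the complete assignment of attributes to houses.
Solution:

House | Drink | Profession | Color | Team
-----------------------------------------
  1   | coffee | engineer | green | Delta
  2   | juice | lawyer | white | Alpha
  3   | tea | teacher | red | Beta
  4   | milk | doctor | blue | Gamma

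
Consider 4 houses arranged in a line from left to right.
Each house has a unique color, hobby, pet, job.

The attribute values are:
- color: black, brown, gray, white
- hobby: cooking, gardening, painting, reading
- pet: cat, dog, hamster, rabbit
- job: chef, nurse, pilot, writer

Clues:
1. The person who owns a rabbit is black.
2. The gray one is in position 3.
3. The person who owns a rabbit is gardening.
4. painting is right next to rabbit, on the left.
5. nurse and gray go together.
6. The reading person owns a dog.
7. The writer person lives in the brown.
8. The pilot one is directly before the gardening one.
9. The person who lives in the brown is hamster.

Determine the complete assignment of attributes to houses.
Solution:

House | Color | Hobby | Pet | Job
---------------------------------
  1   | white | painting | cat | pilot
  2   | black | gardening | rabbit | chef
  3   | gray | reading | dog | nurse
  4   | brown | cooking | hamster | writer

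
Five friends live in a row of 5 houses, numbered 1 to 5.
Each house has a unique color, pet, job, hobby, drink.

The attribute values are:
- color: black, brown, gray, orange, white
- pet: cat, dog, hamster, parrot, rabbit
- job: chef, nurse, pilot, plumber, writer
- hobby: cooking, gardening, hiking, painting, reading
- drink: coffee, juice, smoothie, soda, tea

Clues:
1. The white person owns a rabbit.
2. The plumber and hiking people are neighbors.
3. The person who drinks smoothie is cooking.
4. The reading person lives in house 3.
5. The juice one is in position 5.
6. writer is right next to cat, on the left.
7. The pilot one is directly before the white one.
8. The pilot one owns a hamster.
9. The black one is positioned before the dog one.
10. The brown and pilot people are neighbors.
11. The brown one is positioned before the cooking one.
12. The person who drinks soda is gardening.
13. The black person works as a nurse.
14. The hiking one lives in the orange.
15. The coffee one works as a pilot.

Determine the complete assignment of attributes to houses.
Solution:

House | Color | Pet | Job | Hobby | Drink
-----------------------------------------
  1   | brown | parrot | plumber | gardening | soda
  2   | orange | hamster | pilot | hiking | coffee
  3   | white | rabbit | writer | reading | tea
  4   | black | cat | nurse | cooking | smoothie
  5   | gray | dog | chef | painting | juice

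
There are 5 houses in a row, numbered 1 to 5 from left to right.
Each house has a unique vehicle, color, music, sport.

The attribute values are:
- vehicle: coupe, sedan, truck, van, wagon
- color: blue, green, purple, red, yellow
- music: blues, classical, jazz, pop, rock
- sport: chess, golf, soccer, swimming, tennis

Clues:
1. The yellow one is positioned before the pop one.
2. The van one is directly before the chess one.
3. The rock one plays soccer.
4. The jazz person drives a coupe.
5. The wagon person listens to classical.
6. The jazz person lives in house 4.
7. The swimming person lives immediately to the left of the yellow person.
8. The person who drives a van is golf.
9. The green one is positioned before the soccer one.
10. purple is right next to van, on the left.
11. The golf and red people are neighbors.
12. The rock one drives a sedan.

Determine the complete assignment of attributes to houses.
Solution:

House | Vehicle | Color | Music | Sport
---------------------------------------
  1   | wagon | purple | classical | swimming
  2   | van | yellow | blues | golf
  3   | truck | red | pop | chess
  4   | coupe | green | jazz | tennis
  5   | sedan | blue | rock | soccer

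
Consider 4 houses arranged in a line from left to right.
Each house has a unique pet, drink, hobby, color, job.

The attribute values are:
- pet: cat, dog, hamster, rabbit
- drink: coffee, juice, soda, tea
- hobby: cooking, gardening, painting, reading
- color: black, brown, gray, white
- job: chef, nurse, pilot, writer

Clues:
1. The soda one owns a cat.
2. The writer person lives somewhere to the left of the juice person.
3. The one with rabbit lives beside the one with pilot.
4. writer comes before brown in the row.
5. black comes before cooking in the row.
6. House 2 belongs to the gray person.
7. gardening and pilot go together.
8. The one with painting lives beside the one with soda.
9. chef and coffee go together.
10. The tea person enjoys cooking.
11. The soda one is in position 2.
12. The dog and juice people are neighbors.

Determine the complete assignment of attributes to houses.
Solution:

House | Pet | Drink | Hobby | Color | Job
-----------------------------------------
  1   | rabbit | coffee | painting | black | chef
  2   | cat | soda | gardening | gray | pilot
  3   | dog | tea | cooking | white | writer
  4   | hamster | juice | reading | brown | nurse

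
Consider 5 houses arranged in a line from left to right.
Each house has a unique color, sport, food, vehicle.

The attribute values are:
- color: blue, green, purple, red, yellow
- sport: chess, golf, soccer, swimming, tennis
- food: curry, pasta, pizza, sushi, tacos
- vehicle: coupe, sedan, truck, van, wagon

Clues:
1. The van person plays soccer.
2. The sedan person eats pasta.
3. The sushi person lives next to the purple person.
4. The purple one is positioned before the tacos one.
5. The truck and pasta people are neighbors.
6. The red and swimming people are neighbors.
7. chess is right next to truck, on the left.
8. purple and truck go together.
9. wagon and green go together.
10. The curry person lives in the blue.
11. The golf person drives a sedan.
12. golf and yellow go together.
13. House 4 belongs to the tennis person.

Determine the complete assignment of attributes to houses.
Solution:

House | Color | Sport | Food | Vehicle
--------------------------------------
  1   | red | chess | sushi | coupe
  2   | purple | swimming | pizza | truck
  3   | yellow | golf | pasta | sedan
  4   | green | tennis | tacos | wagon
  5   | blue | soccer | curry | van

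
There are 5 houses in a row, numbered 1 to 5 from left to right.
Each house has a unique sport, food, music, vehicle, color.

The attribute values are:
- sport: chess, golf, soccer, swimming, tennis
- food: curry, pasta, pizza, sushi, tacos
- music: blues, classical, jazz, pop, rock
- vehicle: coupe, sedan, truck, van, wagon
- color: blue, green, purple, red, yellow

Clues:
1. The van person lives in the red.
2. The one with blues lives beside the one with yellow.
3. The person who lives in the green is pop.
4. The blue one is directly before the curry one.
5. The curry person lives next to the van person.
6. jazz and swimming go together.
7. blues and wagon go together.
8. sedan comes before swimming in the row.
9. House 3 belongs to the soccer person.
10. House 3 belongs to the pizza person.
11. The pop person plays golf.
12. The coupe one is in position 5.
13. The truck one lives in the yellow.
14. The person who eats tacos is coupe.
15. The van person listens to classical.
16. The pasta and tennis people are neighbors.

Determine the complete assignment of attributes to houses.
Solution:

House | Sport | Food | Music | Vehicle | Color
----------------------------------------------
  1   | chess | pasta | blues | wagon | blue
  2   | tennis | curry | rock | truck | yellow
  3   | soccer | pizza | classical | van | red
  4   | golf | sushi | pop | sedan | green
  5   | swimming | tacos | jazz | coupe | purple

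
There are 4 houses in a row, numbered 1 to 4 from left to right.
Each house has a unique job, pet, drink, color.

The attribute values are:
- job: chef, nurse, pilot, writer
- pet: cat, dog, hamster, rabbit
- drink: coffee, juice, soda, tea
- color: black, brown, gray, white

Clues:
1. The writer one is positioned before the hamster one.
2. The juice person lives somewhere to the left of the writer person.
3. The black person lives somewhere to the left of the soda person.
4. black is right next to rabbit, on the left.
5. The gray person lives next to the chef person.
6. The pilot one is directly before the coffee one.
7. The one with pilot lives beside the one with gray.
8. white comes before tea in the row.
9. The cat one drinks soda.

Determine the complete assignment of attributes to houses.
Solution:

House | Job | Pet | Drink | Color
---------------------------------
  1   | pilot | dog | juice | black
  2   | writer | rabbit | coffee | gray
  3   | chef | cat | soda | white
  4   | nurse | hamster | tea | brown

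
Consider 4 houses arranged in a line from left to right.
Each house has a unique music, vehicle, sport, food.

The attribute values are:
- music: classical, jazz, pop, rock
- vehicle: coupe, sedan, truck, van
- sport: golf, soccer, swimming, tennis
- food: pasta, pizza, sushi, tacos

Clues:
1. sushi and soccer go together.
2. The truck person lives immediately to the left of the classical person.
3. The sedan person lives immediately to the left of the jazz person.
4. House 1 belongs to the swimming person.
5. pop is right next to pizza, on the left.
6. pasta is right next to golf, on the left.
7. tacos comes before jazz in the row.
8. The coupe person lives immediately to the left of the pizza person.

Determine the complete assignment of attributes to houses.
Solution:

House | Music | Vehicle | Sport | Food
--------------------------------------
  1   | pop | coupe | swimming | pasta
  2   | rock | truck | golf | pizza
  3   | classical | sedan | tennis | tacos
  4   | jazz | van | soccer | sushi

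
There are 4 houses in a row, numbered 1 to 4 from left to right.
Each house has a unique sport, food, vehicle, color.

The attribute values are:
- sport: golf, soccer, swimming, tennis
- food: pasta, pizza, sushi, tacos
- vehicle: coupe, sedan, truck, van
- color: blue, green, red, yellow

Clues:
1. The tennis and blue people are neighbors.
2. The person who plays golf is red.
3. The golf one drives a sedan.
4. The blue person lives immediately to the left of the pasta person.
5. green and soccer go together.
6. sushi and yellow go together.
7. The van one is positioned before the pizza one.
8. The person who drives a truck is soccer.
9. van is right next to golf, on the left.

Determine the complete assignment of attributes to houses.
Solution:

House | Sport | Food | Vehicle | Color
--------------------------------------
  1   | tennis | sushi | coupe | yellow
  2   | swimming | tacos | van | blue
  3   | golf | pasta | sedan | red
  4   | soccer | pizza | truck | green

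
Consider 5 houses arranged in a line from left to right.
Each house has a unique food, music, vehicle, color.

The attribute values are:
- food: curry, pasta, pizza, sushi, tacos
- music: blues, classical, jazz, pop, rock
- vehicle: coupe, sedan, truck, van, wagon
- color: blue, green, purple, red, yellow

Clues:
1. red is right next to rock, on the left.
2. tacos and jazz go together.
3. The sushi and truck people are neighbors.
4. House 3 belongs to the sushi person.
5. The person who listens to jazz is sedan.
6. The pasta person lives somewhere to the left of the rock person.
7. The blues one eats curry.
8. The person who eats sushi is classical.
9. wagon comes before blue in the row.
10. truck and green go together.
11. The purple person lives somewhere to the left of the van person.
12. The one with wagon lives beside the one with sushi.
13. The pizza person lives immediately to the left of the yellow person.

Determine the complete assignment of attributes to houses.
Solution:

House | Food | Music | Vehicle | Color
--------------------------------------
  1   | pasta | pop | coupe | red
  2   | pizza | rock | wagon | purple
  3   | sushi | classical | van | yellow
  4   | curry | blues | truck | green
  5   | tacos | jazz | sedan | blue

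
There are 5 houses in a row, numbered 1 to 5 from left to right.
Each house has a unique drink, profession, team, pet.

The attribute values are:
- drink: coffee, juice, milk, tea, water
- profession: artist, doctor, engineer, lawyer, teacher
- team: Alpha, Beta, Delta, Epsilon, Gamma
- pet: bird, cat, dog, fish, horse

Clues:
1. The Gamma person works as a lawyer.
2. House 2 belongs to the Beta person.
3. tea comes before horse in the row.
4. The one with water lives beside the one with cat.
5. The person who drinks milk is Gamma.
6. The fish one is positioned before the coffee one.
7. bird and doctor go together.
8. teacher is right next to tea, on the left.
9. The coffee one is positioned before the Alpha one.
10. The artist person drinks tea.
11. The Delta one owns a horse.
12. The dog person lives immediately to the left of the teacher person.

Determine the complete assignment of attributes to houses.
Solution:

House | Drink | Profession | Team | Pet
---------------------------------------
  1   | milk | lawyer | Gamma | dog
  2   | water | teacher | Beta | fish
  3   | tea | artist | Epsilon | cat
  4   | coffee | engineer | Delta | horse
  5   | juice | doctor | Alpha | bird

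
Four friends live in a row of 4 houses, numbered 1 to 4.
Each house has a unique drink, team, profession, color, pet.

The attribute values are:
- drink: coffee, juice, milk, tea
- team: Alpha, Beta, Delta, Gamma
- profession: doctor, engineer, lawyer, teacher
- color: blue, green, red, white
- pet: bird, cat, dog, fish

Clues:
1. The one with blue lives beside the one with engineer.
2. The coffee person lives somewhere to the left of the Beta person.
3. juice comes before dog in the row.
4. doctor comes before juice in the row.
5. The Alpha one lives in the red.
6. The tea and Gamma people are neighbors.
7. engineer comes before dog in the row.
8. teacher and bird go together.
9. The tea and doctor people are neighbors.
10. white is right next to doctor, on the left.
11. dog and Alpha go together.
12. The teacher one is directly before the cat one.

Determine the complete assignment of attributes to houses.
Solution:

House | Drink | Team | Profession | Color | Pet
-----------------------------------------------
  1   | tea | Delta | teacher | white | bird
  2   | coffee | Gamma | doctor | blue | cat
  3   | juice | Beta | engineer | green | fish
  4   | milk | Alpha | lawyer | red | dog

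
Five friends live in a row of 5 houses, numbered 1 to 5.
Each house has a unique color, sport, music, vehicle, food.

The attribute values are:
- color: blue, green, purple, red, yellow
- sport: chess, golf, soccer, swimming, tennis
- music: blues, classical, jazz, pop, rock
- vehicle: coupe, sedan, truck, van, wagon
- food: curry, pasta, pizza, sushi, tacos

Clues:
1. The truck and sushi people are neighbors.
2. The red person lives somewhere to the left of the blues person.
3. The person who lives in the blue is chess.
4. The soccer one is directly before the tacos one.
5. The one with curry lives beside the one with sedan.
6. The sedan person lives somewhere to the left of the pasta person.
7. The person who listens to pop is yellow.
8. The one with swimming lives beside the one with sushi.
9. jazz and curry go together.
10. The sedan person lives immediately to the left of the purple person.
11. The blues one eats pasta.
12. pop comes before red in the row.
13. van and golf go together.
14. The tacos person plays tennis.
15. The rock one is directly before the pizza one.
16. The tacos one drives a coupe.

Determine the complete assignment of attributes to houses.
Solution:

House | Color | Sport | Music | Vehicle | Food
----------------------------------------------
  1   | green | swimming | jazz | truck | curry
  2   | yellow | soccer | pop | sedan | sushi
  3   | purple | tennis | rock | coupe | tacos
  4   | red | golf | classical | van | pizza
  5   | blue | chess | blues | wagon | pasta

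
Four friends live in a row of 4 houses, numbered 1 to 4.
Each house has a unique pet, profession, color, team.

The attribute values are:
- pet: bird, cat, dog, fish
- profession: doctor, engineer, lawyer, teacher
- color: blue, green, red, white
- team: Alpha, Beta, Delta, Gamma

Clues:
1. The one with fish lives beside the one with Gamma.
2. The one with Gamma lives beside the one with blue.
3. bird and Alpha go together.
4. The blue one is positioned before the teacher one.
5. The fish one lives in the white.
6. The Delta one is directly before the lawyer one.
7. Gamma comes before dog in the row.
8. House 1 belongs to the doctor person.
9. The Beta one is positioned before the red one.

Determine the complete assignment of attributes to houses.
Solution:

House | Pet | Profession | Color | Team
---------------------------------------
  1   | fish | doctor | white | Delta
  2   | cat | lawyer | green | Gamma
  3   | dog | engineer | blue | Beta
  4   | bird | teacher | red | Alpha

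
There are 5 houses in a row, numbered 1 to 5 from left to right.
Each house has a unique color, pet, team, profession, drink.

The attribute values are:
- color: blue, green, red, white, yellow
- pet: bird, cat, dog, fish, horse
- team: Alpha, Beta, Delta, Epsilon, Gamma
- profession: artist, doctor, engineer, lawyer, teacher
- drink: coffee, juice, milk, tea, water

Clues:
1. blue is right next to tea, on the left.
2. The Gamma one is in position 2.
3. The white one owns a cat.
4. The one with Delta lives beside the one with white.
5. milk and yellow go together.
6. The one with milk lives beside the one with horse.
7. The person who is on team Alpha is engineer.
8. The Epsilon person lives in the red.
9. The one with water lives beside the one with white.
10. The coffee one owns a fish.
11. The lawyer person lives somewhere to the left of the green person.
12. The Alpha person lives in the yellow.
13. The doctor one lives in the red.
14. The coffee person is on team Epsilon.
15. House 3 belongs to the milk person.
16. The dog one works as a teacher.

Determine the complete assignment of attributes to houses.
Solution:

House | Color | Pet | Team | Profession | Drink
-----------------------------------------------
  1   | blue | dog | Delta | teacher | water
  2   | white | cat | Gamma | lawyer | tea
  3   | yellow | bird | Alpha | engineer | milk
  4   | green | horse | Beta | artist | juice
  5   | red | fish | Epsilon | doctor | coffee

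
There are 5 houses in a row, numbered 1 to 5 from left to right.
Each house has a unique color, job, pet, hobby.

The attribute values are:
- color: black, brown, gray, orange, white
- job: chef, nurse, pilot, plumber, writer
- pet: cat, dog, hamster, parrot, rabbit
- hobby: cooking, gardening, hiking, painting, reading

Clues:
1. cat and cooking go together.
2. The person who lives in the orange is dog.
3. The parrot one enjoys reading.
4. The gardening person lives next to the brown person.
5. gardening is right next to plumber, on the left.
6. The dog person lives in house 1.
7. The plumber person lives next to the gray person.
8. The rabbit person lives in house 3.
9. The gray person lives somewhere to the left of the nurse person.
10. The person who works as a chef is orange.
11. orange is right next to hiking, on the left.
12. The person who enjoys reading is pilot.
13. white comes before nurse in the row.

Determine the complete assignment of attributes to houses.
Solution:

House | Color | Job | Pet | Hobby
---------------------------------
  1   | orange | chef | dog | gardening
  2   | brown | plumber | hamster | hiking
  3   | gray | writer | rabbit | painting
  4   | white | pilot | parrot | reading
  5   | black | nurse | cat | cooking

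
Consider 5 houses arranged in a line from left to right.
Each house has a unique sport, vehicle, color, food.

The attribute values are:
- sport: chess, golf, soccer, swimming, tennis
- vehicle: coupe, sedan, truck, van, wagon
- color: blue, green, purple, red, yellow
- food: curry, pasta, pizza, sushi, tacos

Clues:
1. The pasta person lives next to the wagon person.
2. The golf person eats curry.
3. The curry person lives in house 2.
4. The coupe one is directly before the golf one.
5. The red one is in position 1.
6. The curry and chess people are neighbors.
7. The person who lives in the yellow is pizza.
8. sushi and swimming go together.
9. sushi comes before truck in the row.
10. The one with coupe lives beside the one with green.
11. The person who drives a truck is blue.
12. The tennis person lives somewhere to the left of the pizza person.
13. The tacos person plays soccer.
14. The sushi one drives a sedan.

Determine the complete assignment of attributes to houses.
Solution:

House | Sport | Vehicle | Color | Food
--------------------------------------
  1   | tennis | coupe | red | pasta
  2   | golf | wagon | green | curry
  3   | chess | van | yellow | pizza
  4   | swimming | sedan | purple | sushi
  5   | soccer | truck | blue | tacos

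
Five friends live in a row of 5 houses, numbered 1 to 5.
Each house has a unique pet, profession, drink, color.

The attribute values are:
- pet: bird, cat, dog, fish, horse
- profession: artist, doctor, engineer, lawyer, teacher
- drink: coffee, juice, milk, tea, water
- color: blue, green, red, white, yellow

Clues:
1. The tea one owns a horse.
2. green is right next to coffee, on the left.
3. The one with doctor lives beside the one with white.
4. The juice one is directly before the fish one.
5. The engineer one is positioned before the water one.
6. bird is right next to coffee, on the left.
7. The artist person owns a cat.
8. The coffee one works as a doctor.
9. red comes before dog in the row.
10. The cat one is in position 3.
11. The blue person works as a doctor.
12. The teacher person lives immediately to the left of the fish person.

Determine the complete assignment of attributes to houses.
Solution:

House | Pet | Profession | Drink | Color
----------------------------------------
  1   | bird | teacher | juice | green
  2   | fish | doctor | coffee | blue
  3   | cat | artist | milk | white
  4   | horse | engineer | tea | red
  5   | dog | lawyer | water | yellow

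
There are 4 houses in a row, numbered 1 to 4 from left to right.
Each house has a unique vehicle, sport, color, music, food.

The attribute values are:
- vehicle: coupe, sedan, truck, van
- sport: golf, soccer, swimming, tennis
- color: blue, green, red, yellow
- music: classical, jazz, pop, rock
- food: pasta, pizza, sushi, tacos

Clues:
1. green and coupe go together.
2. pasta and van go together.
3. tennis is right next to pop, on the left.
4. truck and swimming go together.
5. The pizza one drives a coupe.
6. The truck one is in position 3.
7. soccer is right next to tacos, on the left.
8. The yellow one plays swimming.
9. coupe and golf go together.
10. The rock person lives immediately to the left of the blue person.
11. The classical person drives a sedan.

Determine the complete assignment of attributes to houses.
Solution:

House | Vehicle | Sport | Color | Music | Food
----------------------------------------------
  1   | van | soccer | red | rock | pasta
  2   | sedan | tennis | blue | classical | tacos
  3   | truck | swimming | yellow | pop | sushi
  4   | coupe | golf | green | jazz | pizza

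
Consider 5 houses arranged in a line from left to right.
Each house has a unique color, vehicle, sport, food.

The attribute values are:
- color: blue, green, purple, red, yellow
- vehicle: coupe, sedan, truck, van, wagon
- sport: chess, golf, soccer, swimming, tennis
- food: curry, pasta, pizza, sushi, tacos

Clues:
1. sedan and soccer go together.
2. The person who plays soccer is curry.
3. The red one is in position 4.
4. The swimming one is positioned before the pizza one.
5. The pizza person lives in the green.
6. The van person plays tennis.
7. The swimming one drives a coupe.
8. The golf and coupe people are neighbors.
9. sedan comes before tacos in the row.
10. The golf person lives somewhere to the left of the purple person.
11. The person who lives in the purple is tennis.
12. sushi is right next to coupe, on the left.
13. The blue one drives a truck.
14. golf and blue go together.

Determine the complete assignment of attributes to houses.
Solution:

House | Color | Vehicle | Sport | Food
--------------------------------------
  1   | blue | truck | golf | sushi
  2   | yellow | coupe | swimming | pasta
  3   | green | wagon | chess | pizza
  4   | red | sedan | soccer | curry
  5   | purple | van | tennis | tacos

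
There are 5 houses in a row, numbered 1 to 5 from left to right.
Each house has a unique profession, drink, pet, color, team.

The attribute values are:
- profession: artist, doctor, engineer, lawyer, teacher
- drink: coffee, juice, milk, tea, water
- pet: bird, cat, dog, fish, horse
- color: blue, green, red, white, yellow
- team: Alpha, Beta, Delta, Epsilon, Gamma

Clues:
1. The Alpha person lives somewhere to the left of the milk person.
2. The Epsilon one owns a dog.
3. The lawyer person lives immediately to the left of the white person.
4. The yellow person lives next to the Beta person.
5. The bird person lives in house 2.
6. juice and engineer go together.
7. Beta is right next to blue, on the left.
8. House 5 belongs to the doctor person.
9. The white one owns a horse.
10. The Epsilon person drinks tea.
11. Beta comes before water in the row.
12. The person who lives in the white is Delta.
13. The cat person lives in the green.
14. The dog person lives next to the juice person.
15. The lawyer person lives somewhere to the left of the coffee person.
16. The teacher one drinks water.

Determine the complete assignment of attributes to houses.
Solution:

House | Profession | Drink | Pet | Color | Team
-----------------------------------------------
  1   | artist | tea | dog | yellow | Epsilon
  2   | engineer | juice | bird | red | Beta
  3   | teacher | water | fish | blue | Alpha
  4   | lawyer | milk | cat | green | Gamma
  5   | doctor | coffee | horse | white | Delta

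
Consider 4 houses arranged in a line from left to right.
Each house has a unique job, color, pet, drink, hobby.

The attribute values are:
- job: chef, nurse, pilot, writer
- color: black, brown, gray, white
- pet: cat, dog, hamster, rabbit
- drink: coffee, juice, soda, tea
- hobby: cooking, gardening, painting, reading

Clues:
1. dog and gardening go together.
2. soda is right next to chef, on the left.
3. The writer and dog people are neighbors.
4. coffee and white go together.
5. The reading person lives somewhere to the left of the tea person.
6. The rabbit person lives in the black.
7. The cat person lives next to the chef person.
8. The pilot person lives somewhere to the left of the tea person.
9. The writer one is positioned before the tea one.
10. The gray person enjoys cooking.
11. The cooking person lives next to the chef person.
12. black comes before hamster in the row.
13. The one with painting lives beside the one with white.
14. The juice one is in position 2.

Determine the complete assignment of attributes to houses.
Solution:

House | Job | Color | Pet | Drink | Hobby
-----------------------------------------
  1   | pilot | gray | cat | soda | cooking
  2   | chef | black | rabbit | juice | painting
  3   | writer | white | hamster | coffee | reading
  4   | nurse | brown | dog | tea | gardening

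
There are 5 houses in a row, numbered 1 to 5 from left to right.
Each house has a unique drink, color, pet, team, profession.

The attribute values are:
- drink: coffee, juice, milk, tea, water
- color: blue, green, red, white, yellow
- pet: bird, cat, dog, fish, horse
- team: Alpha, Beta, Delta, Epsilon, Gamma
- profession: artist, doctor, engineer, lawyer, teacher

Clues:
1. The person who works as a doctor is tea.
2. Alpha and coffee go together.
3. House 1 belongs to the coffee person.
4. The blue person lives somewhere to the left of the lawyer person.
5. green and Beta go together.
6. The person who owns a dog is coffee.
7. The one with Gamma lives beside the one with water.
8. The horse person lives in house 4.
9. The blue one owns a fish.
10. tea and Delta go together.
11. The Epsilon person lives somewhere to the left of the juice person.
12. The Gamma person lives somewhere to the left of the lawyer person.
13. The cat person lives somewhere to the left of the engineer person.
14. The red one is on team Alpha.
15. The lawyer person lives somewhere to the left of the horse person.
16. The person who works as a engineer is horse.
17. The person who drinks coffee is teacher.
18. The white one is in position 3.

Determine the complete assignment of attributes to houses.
Solution:

House | Drink | Color | Pet | Team | Profession
-----------------------------------------------
  1   | coffee | red | dog | Alpha | teacher
  2   | milk | blue | fish | Gamma | artist
  3   | water | white | cat | Epsilon | lawyer
  4   | juice | green | horse | Beta | engineer
  5   | tea | yellow | bird | Delta | doctor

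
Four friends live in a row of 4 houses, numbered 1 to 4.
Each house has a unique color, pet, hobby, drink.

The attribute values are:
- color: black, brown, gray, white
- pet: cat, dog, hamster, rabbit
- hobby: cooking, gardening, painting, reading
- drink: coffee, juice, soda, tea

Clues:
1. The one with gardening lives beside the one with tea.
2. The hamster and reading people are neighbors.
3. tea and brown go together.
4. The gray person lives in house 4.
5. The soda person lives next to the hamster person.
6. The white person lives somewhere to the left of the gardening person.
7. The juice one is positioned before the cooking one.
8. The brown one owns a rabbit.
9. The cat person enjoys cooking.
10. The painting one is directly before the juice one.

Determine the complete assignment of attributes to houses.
Solution:

House | Color | Pet | Hobby | Drink
-----------------------------------
  1   | white | dog | painting | soda
  2   | black | hamster | gardening | juice
  3   | brown | rabbit | reading | tea
  4   | gray | cat | cooking | coffee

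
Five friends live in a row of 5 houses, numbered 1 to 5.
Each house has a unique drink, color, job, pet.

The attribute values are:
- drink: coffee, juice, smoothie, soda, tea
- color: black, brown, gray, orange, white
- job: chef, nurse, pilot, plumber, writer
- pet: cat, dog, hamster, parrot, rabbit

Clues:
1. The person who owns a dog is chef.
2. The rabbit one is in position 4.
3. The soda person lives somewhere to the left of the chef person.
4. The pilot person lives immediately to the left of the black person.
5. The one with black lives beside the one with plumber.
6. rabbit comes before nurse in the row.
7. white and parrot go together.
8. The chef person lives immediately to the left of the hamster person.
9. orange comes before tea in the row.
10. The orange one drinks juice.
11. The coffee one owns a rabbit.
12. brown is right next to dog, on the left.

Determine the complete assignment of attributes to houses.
Solution:

House | Drink | Color | Job | Pet
---------------------------------
  1   | soda | brown | pilot | cat
  2   | smoothie | black | chef | dog
  3   | juice | orange | plumber | hamster
  4   | coffee | gray | writer | rabbit
  5   | tea | white | nurse | parrot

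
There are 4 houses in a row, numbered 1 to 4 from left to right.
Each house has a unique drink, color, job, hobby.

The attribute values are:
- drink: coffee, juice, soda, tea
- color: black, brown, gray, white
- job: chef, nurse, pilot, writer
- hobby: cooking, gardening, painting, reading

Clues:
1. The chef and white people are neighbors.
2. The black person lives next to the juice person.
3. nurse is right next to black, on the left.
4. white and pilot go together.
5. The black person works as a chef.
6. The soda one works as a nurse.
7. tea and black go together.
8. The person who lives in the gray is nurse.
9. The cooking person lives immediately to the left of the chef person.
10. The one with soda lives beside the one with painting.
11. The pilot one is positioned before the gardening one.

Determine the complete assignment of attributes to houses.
Solution:

House | Drink | Color | Job | Hobby
-----------------------------------
  1   | soda | gray | nurse | cooking
  2   | tea | black | chef | painting
  3   | juice | white | pilot | reading
  4   | coffee | brown | writer | gardening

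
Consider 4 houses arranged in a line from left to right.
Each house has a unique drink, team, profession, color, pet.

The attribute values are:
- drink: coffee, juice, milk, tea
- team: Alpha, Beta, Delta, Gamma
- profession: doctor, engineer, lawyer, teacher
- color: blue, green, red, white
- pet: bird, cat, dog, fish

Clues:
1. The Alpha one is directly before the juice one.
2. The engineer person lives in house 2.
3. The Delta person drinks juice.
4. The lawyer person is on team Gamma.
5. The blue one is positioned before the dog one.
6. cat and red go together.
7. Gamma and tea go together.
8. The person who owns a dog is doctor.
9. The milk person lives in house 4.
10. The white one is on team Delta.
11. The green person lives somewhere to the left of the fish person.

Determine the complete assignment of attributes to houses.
Solution:

House | Drink | Team | Profession | Color | Pet
-----------------------------------------------
  1   | tea | Gamma | lawyer | green | bird
  2   | coffee | Alpha | engineer | blue | fish
  3   | juice | Delta | doctor | white | dog
  4   | milk | Beta | teacher | red | cat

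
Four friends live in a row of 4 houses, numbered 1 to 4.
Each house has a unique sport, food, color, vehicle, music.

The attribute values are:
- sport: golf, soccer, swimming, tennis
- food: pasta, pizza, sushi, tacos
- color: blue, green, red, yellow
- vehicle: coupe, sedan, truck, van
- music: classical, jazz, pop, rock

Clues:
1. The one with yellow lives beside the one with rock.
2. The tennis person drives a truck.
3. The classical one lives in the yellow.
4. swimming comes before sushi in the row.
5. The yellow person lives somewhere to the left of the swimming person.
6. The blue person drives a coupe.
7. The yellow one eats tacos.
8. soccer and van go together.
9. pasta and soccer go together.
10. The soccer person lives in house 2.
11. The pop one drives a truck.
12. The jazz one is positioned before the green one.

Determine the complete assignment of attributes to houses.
Solution:

House | Sport | Food | Color | Vehicle | Music
----------------------------------------------
  1   | golf | tacos | yellow | sedan | classical
  2   | soccer | pasta | red | van | rock
  3   | swimming | pizza | blue | coupe | jazz
  4   | tennis | sushi | green | truck | pop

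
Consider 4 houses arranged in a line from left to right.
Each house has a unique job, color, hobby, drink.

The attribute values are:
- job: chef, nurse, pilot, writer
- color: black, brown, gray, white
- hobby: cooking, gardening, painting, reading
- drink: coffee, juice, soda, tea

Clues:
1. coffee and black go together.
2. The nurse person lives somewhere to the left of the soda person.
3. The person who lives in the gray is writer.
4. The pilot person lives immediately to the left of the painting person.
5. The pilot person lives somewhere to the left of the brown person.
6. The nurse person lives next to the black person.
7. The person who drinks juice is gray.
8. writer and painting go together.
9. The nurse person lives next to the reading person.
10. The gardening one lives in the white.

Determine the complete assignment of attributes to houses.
Solution:

House | Job | Color | Hobby | Drink
-----------------------------------
  1   | nurse | white | gardening | tea
  2   | pilot | black | reading | coffee
  3   | writer | gray | painting | juice
  4   | chef | brown | cooking | soda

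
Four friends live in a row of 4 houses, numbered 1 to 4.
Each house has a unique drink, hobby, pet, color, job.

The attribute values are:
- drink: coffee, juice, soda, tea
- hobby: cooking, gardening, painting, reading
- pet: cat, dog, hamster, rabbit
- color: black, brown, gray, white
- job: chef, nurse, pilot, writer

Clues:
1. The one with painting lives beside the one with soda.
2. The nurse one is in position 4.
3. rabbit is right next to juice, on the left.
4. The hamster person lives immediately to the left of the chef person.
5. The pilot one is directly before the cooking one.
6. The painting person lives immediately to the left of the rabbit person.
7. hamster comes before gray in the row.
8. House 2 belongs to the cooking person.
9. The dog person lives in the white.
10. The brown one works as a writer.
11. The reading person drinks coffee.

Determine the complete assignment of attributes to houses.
Solution:

House | Drink | Hobby | Pet | Color | Job
-----------------------------------------
  1   | tea | painting | hamster | black | pilot
  2   | soda | cooking | rabbit | gray | chef
  3   | juice | gardening | cat | brown | writer
  4   | coffee | reading | dog | white | nurse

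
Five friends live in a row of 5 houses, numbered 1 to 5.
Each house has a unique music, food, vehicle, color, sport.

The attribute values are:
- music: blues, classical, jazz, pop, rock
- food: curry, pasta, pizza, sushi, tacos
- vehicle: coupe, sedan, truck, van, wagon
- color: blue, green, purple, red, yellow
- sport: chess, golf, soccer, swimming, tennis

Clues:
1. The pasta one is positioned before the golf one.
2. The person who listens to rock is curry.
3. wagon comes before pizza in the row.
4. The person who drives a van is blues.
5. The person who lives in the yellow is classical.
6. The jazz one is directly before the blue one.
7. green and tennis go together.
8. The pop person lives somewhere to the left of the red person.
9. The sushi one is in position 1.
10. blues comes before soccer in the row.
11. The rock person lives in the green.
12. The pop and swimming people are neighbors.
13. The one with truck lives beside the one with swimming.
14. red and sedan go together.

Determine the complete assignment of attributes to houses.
Solution:

House | Music | Food | Vehicle | Color | Sport
----------------------------------------------
  1   | pop | sushi | truck | purple | chess
  2   | jazz | pasta | sedan | red | swimming
  3   | blues | tacos | van | blue | golf
  4   | rock | curry | wagon | green | tennis
  5   | classical | pizza | coupe | yellow | soccer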